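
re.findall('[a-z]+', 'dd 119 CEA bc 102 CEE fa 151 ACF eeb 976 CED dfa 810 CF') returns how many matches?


Pattern '[a-z]+' finds one or more lowercase letters.
Text: 'dd 119 CEA bc 102 CEE fa 151 ACF eeb 976 CED dfa 810 CF'
Scanning for matches:
  Match 1: 'dd'
  Match 2: 'bc'
  Match 3: 'fa'
  Match 4: 'eeb'
  Match 5: 'dfa'
Total matches: 5

5


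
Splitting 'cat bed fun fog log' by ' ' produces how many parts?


Splitting by ' ' breaks the string at each occurrence of the separator.
Text: 'cat bed fun fog log'
Parts after split:
  Part 1: 'cat'
  Part 2: 'bed'
  Part 3: 'fun'
  Part 4: 'fog'
  Part 5: 'log'
Total parts: 5

5


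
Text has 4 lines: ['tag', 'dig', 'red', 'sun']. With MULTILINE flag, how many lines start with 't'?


With MULTILINE flag, ^ matches the start of each line.
Lines: ['tag', 'dig', 'red', 'sun']
Checking which lines start with 't':
  Line 1: 'tag' -> MATCH
  Line 2: 'dig' -> no
  Line 3: 'red' -> no
  Line 4: 'sun' -> no
Matching lines: ['tag']
Count: 1

1


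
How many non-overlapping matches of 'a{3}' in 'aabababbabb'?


Pattern 'a{3}' matches exactly 3 consecutive a's (greedy, non-overlapping).
String: 'aabababbabb'
Scanning for runs of a's:
  Run at pos 0: 'aa' (length 2) -> 0 match(es)
  Run at pos 3: 'a' (length 1) -> 0 match(es)
  Run at pos 5: 'a' (length 1) -> 0 match(es)
  Run at pos 8: 'a' (length 1) -> 0 match(es)
Matches found: []
Total: 0

0


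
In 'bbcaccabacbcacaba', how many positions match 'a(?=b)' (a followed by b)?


Lookahead 'a(?=b)' matches 'a' only when followed by 'b'.
String: 'bbcaccabacbcacaba'
Checking each position where char is 'a':
  pos 3: 'a' -> no (next='c')
  pos 6: 'a' -> MATCH (next='b')
  pos 8: 'a' -> no (next='c')
  pos 12: 'a' -> no (next='c')
  pos 14: 'a' -> MATCH (next='b')
Matching positions: [6, 14]
Count: 2

2


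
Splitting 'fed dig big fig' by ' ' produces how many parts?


Splitting by ' ' breaks the string at each occurrence of the separator.
Text: 'fed dig big fig'
Parts after split:
  Part 1: 'fed'
  Part 2: 'dig'
  Part 3: 'big'
  Part 4: 'fig'
Total parts: 4

4


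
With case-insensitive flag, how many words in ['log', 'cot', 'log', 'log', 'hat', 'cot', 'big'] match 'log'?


Case-insensitive matching: compare each word's lowercase form to 'log'.
  'log' -> lower='log' -> MATCH
  'cot' -> lower='cot' -> no
  'log' -> lower='log' -> MATCH
  'log' -> lower='log' -> MATCH
  'hat' -> lower='hat' -> no
  'cot' -> lower='cot' -> no
  'big' -> lower='big' -> no
Matches: ['log', 'log', 'log']
Count: 3

3


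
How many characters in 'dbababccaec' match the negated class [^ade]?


Negated class [^ade] matches any char NOT in {a, d, e}
Scanning 'dbababccaec':
  pos 0: 'd' -> no (excluded)
  pos 1: 'b' -> MATCH
  pos 2: 'a' -> no (excluded)
  pos 3: 'b' -> MATCH
  pos 4: 'a' -> no (excluded)
  pos 5: 'b' -> MATCH
  pos 6: 'c' -> MATCH
  pos 7: 'c' -> MATCH
  pos 8: 'a' -> no (excluded)
  pos 9: 'e' -> no (excluded)
  pos 10: 'c' -> MATCH
Total matches: 6

6


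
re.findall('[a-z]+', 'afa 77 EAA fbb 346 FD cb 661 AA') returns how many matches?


Pattern '[a-z]+' finds one or more lowercase letters.
Text: 'afa 77 EAA fbb 346 FD cb 661 AA'
Scanning for matches:
  Match 1: 'afa'
  Match 2: 'fbb'
  Match 3: 'cb'
Total matches: 3

3


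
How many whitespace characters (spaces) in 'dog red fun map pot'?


\s matches whitespace characters (spaces, tabs, etc.).
Text: 'dog red fun map pot'
This text has 5 words separated by spaces.
Number of spaces = number of words - 1 = 5 - 1 = 4

4


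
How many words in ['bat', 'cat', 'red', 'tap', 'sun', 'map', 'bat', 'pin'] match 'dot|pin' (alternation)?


Alternation 'dot|pin' matches either 'dot' or 'pin'.
Checking each word:
  'bat' -> no
  'cat' -> no
  'red' -> no
  'tap' -> no
  'sun' -> no
  'map' -> no
  'bat' -> no
  'pin' -> MATCH
Matches: ['pin']
Count: 1

1


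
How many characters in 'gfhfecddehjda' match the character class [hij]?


Character class [hij] matches any of: {h, i, j}
Scanning string 'gfhfecddehjda' character by character:
  pos 0: 'g' -> no
  pos 1: 'f' -> no
  pos 2: 'h' -> MATCH
  pos 3: 'f' -> no
  pos 4: 'e' -> no
  pos 5: 'c' -> no
  pos 6: 'd' -> no
  pos 7: 'd' -> no
  pos 8: 'e' -> no
  pos 9: 'h' -> MATCH
  pos 10: 'j' -> MATCH
  pos 11: 'd' -> no
  pos 12: 'a' -> no
Total matches: 3

3


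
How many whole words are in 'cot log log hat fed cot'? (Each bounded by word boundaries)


Word boundaries (\b) mark the start/end of each word.
Text: 'cot log log hat fed cot'
Splitting by whitespace:
  Word 1: 'cot'
  Word 2: 'log'
  Word 3: 'log'
  Word 4: 'hat'
  Word 5: 'fed'
  Word 6: 'cot'
Total whole words: 6

6


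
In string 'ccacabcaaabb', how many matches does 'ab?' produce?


Pattern 'ab?' matches 'a' optionally followed by 'b'.
String: 'ccacabcaaabb'
Scanning left to right for 'a' then checking next char:
  Match 1: 'a' (a not followed by b)
  Match 2: 'ab' (a followed by b)
  Match 3: 'a' (a not followed by b)
  Match 4: 'a' (a not followed by b)
  Match 5: 'ab' (a followed by b)
Total matches: 5

5


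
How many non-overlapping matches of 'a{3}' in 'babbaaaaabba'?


Pattern 'a{3}' matches exactly 3 consecutive a's (greedy, non-overlapping).
String: 'babbaaaaabba'
Scanning for runs of a's:
  Run at pos 1: 'a' (length 1) -> 0 match(es)
  Run at pos 4: 'aaaaa' (length 5) -> 1 match(es)
  Run at pos 11: 'a' (length 1) -> 0 match(es)
Matches found: ['aaa']
Total: 1

1


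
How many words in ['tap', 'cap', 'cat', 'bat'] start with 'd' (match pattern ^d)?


Pattern ^d anchors to start of word. Check which words begin with 'd':
  'tap' -> no
  'cap' -> no
  'cat' -> no
  'bat' -> no
Matching words: []
Count: 0

0


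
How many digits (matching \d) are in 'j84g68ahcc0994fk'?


\d matches any digit 0-9.
Scanning 'j84g68ahcc0994fk':
  pos 1: '8' -> DIGIT
  pos 2: '4' -> DIGIT
  pos 4: '6' -> DIGIT
  pos 5: '8' -> DIGIT
  pos 10: '0' -> DIGIT
  pos 11: '9' -> DIGIT
  pos 12: '9' -> DIGIT
  pos 13: '4' -> DIGIT
Digits found: ['8', '4', '6', '8', '0', '9', '9', '4']
Total: 8

8


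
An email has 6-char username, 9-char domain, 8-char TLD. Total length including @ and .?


An email address has format: username@domain.tld
Username length: 6
'@' character: 1
Domain length: 9
'.' character: 1
TLD length: 8
Total = 6 + 1 + 9 + 1 + 8 = 25

25


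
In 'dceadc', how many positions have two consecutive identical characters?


Looking for consecutive identical characters in 'dceadc':
  pos 0-1: 'd' vs 'c' -> different
  pos 1-2: 'c' vs 'e' -> different
  pos 2-3: 'e' vs 'a' -> different
  pos 3-4: 'a' vs 'd' -> different
  pos 4-5: 'd' vs 'c' -> different
Consecutive identical pairs: []
Count: 0

0


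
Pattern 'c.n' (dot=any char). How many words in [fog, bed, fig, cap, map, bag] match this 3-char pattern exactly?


Pattern 'c.n' means: starts with 'c', any single char, ends with 'n'.
Checking each word (must be exactly 3 chars):
  'fog' (len=3): no
  'bed' (len=3): no
  'fig' (len=3): no
  'cap' (len=3): no
  'map' (len=3): no
  'bag' (len=3): no
Matching words: []
Total: 0

0


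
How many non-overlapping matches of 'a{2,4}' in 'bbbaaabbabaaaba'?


Pattern 'a{2,4}' matches between 2 and 4 consecutive a's (greedy).
String: 'bbbaaabbabaaaba'
Finding runs of a's and applying greedy matching:
  Run at pos 3: 'aaa' (length 3)
  Run at pos 8: 'a' (length 1)
  Run at pos 10: 'aaa' (length 3)
  Run at pos 14: 'a' (length 1)
Matches: ['aaa', 'aaa']
Count: 2

2


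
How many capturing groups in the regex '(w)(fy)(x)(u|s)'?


To count capturing groups, count each '(' that starts a group.
Pattern: '(w)(fy)(x)(u|s)'
Walking through the pattern:
  Position 0: '(' -> group #1
  Position 3: '(' -> group #2
  Position 7: '(' -> group #3
  Position 10: '(' -> group #4
Total capturing groups: 4

4


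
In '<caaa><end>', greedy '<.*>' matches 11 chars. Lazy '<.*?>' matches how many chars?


Greedy '<.*>' tries to match as MUCH as possible.
Lazy '<.*?>' tries to match as LITTLE as possible.

String: '<caaa><end>'
Greedy '<.*>' starts at first '<' and extends to the LAST '>': '<caaa><end>' (11 chars)
Lazy '<.*?>' starts at first '<' and stops at the FIRST '>': '<caaa>' (6 chars)

6


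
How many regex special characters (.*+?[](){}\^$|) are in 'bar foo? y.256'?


Regex special characters are: . * + ? [ ] ( ) { } \ ^ $ |
Scanning 'bar foo? y.256':
  pos 7: '?' -> SPECIAL
  pos 10: '.' -> SPECIAL
Special chars found: ['?', '.']
Total: 2

2


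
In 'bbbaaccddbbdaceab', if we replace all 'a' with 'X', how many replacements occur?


re.sub('a', 'X', text) replaces every occurrence of 'a' with 'X'.
Text: 'bbbaaccddbbdaceab'
Scanning for 'a':
  pos 3: 'a' -> replacement #1
  pos 4: 'a' -> replacement #2
  pos 12: 'a' -> replacement #3
  pos 15: 'a' -> replacement #4
Total replacements: 4

4


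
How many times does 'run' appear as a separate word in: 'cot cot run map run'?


Scanning each word for exact match 'run':
  Word 1: 'cot' -> no
  Word 2: 'cot' -> no
  Word 3: 'run' -> MATCH
  Word 4: 'map' -> no
  Word 5: 'run' -> MATCH
Total matches: 2

2


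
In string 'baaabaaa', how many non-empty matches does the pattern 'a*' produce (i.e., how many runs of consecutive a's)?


Pattern 'a*' matches zero or more a's. We want non-empty runs of consecutive a's.
String: 'baaabaaa'
Walking through the string to find runs of a's:
  Run 1: positions 1-3 -> 'aaa'
  Run 2: positions 5-7 -> 'aaa'
Non-empty runs found: ['aaa', 'aaa']
Count: 2

2


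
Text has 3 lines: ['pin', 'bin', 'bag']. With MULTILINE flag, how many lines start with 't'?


With MULTILINE flag, ^ matches the start of each line.
Lines: ['pin', 'bin', 'bag']
Checking which lines start with 't':
  Line 1: 'pin' -> no
  Line 2: 'bin' -> no
  Line 3: 'bag' -> no
Matching lines: []
Count: 0

0


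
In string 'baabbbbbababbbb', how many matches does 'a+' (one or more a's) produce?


Pattern 'a+' matches one or more consecutive a's.
String: 'baabbbbbababbbb'
Scanning for runs of a:
  Match 1: 'aa' (length 2)
  Match 2: 'a' (length 1)
  Match 3: 'a' (length 1)
Total matches: 3

3


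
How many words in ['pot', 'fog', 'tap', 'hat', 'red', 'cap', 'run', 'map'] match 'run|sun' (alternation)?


Alternation 'run|sun' matches either 'run' or 'sun'.
Checking each word:
  'pot' -> no
  'fog' -> no
  'tap' -> no
  'hat' -> no
  'red' -> no
  'cap' -> no
  'run' -> MATCH
  'map' -> no
Matches: ['run']
Count: 1

1


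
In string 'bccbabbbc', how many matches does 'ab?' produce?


Pattern 'ab?' matches 'a' optionally followed by 'b'.
String: 'bccbabbbc'
Scanning left to right for 'a' then checking next char:
  Match 1: 'ab' (a followed by b)
Total matches: 1

1


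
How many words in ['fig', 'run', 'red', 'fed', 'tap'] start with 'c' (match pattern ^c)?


Pattern ^c anchors to start of word. Check which words begin with 'c':
  'fig' -> no
  'run' -> no
  'red' -> no
  'fed' -> no
  'tap' -> no
Matching words: []
Count: 0

0


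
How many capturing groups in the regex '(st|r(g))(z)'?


To count capturing groups, count each '(' that starts a group.
Pattern: '(st|r(g))(z)'
Walking through the pattern:
  Position 0: '(' -> group #1
  Position 5: '(' -> group #2
  Position 9: '(' -> group #3
Total capturing groups: 3

3


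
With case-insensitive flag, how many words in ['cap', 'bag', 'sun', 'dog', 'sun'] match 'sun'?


Case-insensitive matching: compare each word's lowercase form to 'sun'.
  'cap' -> lower='cap' -> no
  'bag' -> lower='bag' -> no
  'sun' -> lower='sun' -> MATCH
  'dog' -> lower='dog' -> no
  'sun' -> lower='sun' -> MATCH
Matches: ['sun', 'sun']
Count: 2

2


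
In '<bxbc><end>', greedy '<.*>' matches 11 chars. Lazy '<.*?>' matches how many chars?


Greedy '<.*>' tries to match as MUCH as possible.
Lazy '<.*?>' tries to match as LITTLE as possible.

String: '<bxbc><end>'
Greedy '<.*>' starts at first '<' and extends to the LAST '>': '<bxbc><end>' (11 chars)
Lazy '<.*?>' starts at first '<' and stops at the FIRST '>': '<bxbc>' (6 chars)

6


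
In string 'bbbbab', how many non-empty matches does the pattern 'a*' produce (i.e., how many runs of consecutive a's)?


Pattern 'a*' matches zero or more a's. We want non-empty runs of consecutive a's.
String: 'bbbbab'
Walking through the string to find runs of a's:
  Run 1: positions 4-4 -> 'a'
Non-empty runs found: ['a']
Count: 1

1


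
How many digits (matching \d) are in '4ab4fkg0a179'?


\d matches any digit 0-9.
Scanning '4ab4fkg0a179':
  pos 0: '4' -> DIGIT
  pos 3: '4' -> DIGIT
  pos 7: '0' -> DIGIT
  pos 9: '1' -> DIGIT
  pos 10: '7' -> DIGIT
  pos 11: '9' -> DIGIT
Digits found: ['4', '4', '0', '1', '7', '9']
Total: 6

6


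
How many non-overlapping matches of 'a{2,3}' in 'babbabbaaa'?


Pattern 'a{2,3}' matches between 2 and 3 consecutive a's (greedy).
String: 'babbabbaaa'
Finding runs of a's and applying greedy matching:
  Run at pos 1: 'a' (length 1)
  Run at pos 4: 'a' (length 1)
  Run at pos 7: 'aaa' (length 3)
Matches: ['aaa']
Count: 1

1


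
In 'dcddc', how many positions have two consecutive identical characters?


Looking for consecutive identical characters in 'dcddc':
  pos 0-1: 'd' vs 'c' -> different
  pos 1-2: 'c' vs 'd' -> different
  pos 2-3: 'd' vs 'd' -> MATCH ('dd')
  pos 3-4: 'd' vs 'c' -> different
Consecutive identical pairs: ['dd']
Count: 1

1


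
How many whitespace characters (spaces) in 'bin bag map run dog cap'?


\s matches whitespace characters (spaces, tabs, etc.).
Text: 'bin bag map run dog cap'
This text has 6 words separated by spaces.
Number of spaces = number of words - 1 = 6 - 1 = 5

5


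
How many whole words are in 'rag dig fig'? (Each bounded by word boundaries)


Word boundaries (\b) mark the start/end of each word.
Text: 'rag dig fig'
Splitting by whitespace:
  Word 1: 'rag'
  Word 2: 'dig'
  Word 3: 'fig'
Total whole words: 3

3


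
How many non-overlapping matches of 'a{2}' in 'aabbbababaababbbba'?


Pattern 'a{2}' matches exactly 2 consecutive a's (greedy, non-overlapping).
String: 'aabbbababaababbbba'
Scanning for runs of a's:
  Run at pos 0: 'aa' (length 2) -> 1 match(es)
  Run at pos 5: 'a' (length 1) -> 0 match(es)
  Run at pos 7: 'a' (length 1) -> 0 match(es)
  Run at pos 9: 'aa' (length 2) -> 1 match(es)
  Run at pos 12: 'a' (length 1) -> 0 match(es)
  Run at pos 17: 'a' (length 1) -> 0 match(es)
Matches found: ['aa', 'aa']
Total: 2

2


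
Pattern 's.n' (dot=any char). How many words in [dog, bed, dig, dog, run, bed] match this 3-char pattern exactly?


Pattern 's.n' means: starts with 's', any single char, ends with 'n'.
Checking each word (must be exactly 3 chars):
  'dog' (len=3): no
  'bed' (len=3): no
  'dig' (len=3): no
  'dog' (len=3): no
  'run' (len=3): no
  'bed' (len=3): no
Matching words: []
Total: 0

0


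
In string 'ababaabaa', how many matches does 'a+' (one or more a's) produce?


Pattern 'a+' matches one or more consecutive a's.
String: 'ababaabaa'
Scanning for runs of a:
  Match 1: 'a' (length 1)
  Match 2: 'a' (length 1)
  Match 3: 'aa' (length 2)
  Match 4: 'aa' (length 2)
Total matches: 4

4


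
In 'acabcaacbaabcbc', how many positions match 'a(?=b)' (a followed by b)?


Lookahead 'a(?=b)' matches 'a' only when followed by 'b'.
String: 'acabcaacbaabcbc'
Checking each position where char is 'a':
  pos 0: 'a' -> no (next='c')
  pos 2: 'a' -> MATCH (next='b')
  pos 5: 'a' -> no (next='a')
  pos 6: 'a' -> no (next='c')
  pos 9: 'a' -> no (next='a')
  pos 10: 'a' -> MATCH (next='b')
Matching positions: [2, 10]
Count: 2

2


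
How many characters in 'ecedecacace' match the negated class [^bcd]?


Negated class [^bcd] matches any char NOT in {b, c, d}
Scanning 'ecedecacace':
  pos 0: 'e' -> MATCH
  pos 1: 'c' -> no (excluded)
  pos 2: 'e' -> MATCH
  pos 3: 'd' -> no (excluded)
  pos 4: 'e' -> MATCH
  pos 5: 'c' -> no (excluded)
  pos 6: 'a' -> MATCH
  pos 7: 'c' -> no (excluded)
  pos 8: 'a' -> MATCH
  pos 9: 'c' -> no (excluded)
  pos 10: 'e' -> MATCH
Total matches: 6

6


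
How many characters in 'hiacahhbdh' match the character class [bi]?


Character class [bi] matches any of: {b, i}
Scanning string 'hiacahhbdh' character by character:
  pos 0: 'h' -> no
  pos 1: 'i' -> MATCH
  pos 2: 'a' -> no
  pos 3: 'c' -> no
  pos 4: 'a' -> no
  pos 5: 'h' -> no
  pos 6: 'h' -> no
  pos 7: 'b' -> MATCH
  pos 8: 'd' -> no
  pos 9: 'h' -> no
Total matches: 2

2


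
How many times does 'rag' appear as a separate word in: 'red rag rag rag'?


Scanning each word for exact match 'rag':
  Word 1: 'red' -> no
  Word 2: 'rag' -> MATCH
  Word 3: 'rag' -> MATCH
  Word 4: 'rag' -> MATCH
Total matches: 3

3


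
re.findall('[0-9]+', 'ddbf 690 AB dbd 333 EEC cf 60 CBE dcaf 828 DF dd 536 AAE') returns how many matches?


Pattern '[0-9]+' finds one or more digits.
Text: 'ddbf 690 AB dbd 333 EEC cf 60 CBE dcaf 828 DF dd 536 AAE'
Scanning for matches:
  Match 1: '690'
  Match 2: '333'
  Match 3: '60'
  Match 4: '828'
  Match 5: '536'
Total matches: 5

5


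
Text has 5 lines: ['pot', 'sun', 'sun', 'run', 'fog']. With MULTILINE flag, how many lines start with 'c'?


With MULTILINE flag, ^ matches the start of each line.
Lines: ['pot', 'sun', 'sun', 'run', 'fog']
Checking which lines start with 'c':
  Line 1: 'pot' -> no
  Line 2: 'sun' -> no
  Line 3: 'sun' -> no
  Line 4: 'run' -> no
  Line 5: 'fog' -> no
Matching lines: []
Count: 0

0


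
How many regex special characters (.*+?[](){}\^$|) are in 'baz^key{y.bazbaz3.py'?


Regex special characters are: . * + ? [ ] ( ) { } \ ^ $ |
Scanning 'baz^key{y.bazbaz3.py':
  pos 3: '^' -> SPECIAL
  pos 7: '{' -> SPECIAL
  pos 9: '.' -> SPECIAL
  pos 17: '.' -> SPECIAL
Special chars found: ['^', '{', '.', '.']
Total: 4

4


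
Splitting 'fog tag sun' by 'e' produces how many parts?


Splitting by 'e' breaks the string at each occurrence of the separator.
Text: 'fog tag sun'
Parts after split:
  Part 1: 'fog tag sun'
Total parts: 1

1


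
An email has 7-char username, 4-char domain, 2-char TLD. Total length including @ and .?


An email address has format: username@domain.tld
Username length: 7
'@' character: 1
Domain length: 4
'.' character: 1
TLD length: 2
Total = 7 + 1 + 4 + 1 + 2 = 15

15


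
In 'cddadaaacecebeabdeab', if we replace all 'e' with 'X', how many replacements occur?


re.sub('e', 'X', text) replaces every occurrence of 'e' with 'X'.
Text: 'cddadaaacecebeabdeab'
Scanning for 'e':
  pos 9: 'e' -> replacement #1
  pos 11: 'e' -> replacement #2
  pos 13: 'e' -> replacement #3
  pos 17: 'e' -> replacement #4
Total replacements: 4

4


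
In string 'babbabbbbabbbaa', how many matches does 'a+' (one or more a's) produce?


Pattern 'a+' matches one or more consecutive a's.
String: 'babbabbbbabbbaa'
Scanning for runs of a:
  Match 1: 'a' (length 1)
  Match 2: 'a' (length 1)
  Match 3: 'a' (length 1)
  Match 4: 'aa' (length 2)
Total matches: 4

4


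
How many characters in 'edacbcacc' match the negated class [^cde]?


Negated class [^cde] matches any char NOT in {c, d, e}
Scanning 'edacbcacc':
  pos 0: 'e' -> no (excluded)
  pos 1: 'd' -> no (excluded)
  pos 2: 'a' -> MATCH
  pos 3: 'c' -> no (excluded)
  pos 4: 'b' -> MATCH
  pos 5: 'c' -> no (excluded)
  pos 6: 'a' -> MATCH
  pos 7: 'c' -> no (excluded)
  pos 8: 'c' -> no (excluded)
Total matches: 3

3


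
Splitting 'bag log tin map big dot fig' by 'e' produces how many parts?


Splitting by 'e' breaks the string at each occurrence of the separator.
Text: 'bag log tin map big dot fig'
Parts after split:
  Part 1: 'bag log tin map big dot fig'
Total parts: 1

1


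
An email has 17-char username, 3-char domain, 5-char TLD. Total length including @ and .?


An email address has format: username@domain.tld
Username length: 17
'@' character: 1
Domain length: 3
'.' character: 1
TLD length: 5
Total = 17 + 1 + 3 + 1 + 5 = 27

27


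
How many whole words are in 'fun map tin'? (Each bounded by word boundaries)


Word boundaries (\b) mark the start/end of each word.
Text: 'fun map tin'
Splitting by whitespace:
  Word 1: 'fun'
  Word 2: 'map'
  Word 3: 'tin'
Total whole words: 3

3


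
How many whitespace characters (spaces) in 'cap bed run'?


\s matches whitespace characters (spaces, tabs, etc.).
Text: 'cap bed run'
This text has 3 words separated by spaces.
Number of spaces = number of words - 1 = 3 - 1 = 2

2


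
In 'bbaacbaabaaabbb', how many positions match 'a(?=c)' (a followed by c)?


Lookahead 'a(?=c)' matches 'a' only when followed by 'c'.
String: 'bbaacbaabaaabbb'
Checking each position where char is 'a':
  pos 2: 'a' -> no (next='a')
  pos 3: 'a' -> MATCH (next='c')
  pos 6: 'a' -> no (next='a')
  pos 7: 'a' -> no (next='b')
  pos 9: 'a' -> no (next='a')
  pos 10: 'a' -> no (next='a')
  pos 11: 'a' -> no (next='b')
Matching positions: [3]
Count: 1

1


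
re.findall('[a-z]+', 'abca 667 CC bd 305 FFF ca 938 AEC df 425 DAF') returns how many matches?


Pattern '[a-z]+' finds one or more lowercase letters.
Text: 'abca 667 CC bd 305 FFF ca 938 AEC df 425 DAF'
Scanning for matches:
  Match 1: 'abca'
  Match 2: 'bd'
  Match 3: 'ca'
  Match 4: 'df'
Total matches: 4

4


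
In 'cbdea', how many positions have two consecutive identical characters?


Looking for consecutive identical characters in 'cbdea':
  pos 0-1: 'c' vs 'b' -> different
  pos 1-2: 'b' vs 'd' -> different
  pos 2-3: 'd' vs 'e' -> different
  pos 3-4: 'e' vs 'a' -> different
Consecutive identical pairs: []
Count: 0

0


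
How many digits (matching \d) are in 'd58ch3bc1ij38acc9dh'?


\d matches any digit 0-9.
Scanning 'd58ch3bc1ij38acc9dh':
  pos 1: '5' -> DIGIT
  pos 2: '8' -> DIGIT
  pos 5: '3' -> DIGIT
  pos 8: '1' -> DIGIT
  pos 11: '3' -> DIGIT
  pos 12: '8' -> DIGIT
  pos 16: '9' -> DIGIT
Digits found: ['5', '8', '3', '1', '3', '8', '9']
Total: 7

7


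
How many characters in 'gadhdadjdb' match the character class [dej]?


Character class [dej] matches any of: {d, e, j}
Scanning string 'gadhdadjdb' character by character:
  pos 0: 'g' -> no
  pos 1: 'a' -> no
  pos 2: 'd' -> MATCH
  pos 3: 'h' -> no
  pos 4: 'd' -> MATCH
  pos 5: 'a' -> no
  pos 6: 'd' -> MATCH
  pos 7: 'j' -> MATCH
  pos 8: 'd' -> MATCH
  pos 9: 'b' -> no
Total matches: 5

5


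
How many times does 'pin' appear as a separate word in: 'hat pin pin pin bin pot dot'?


Scanning each word for exact match 'pin':
  Word 1: 'hat' -> no
  Word 2: 'pin' -> MATCH
  Word 3: 'pin' -> MATCH
  Word 4: 'pin' -> MATCH
  Word 5: 'bin' -> no
  Word 6: 'pot' -> no
  Word 7: 'dot' -> no
Total matches: 3

3


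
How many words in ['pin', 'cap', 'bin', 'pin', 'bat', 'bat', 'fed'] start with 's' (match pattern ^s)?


Pattern ^s anchors to start of word. Check which words begin with 's':
  'pin' -> no
  'cap' -> no
  'bin' -> no
  'pin' -> no
  'bat' -> no
  'bat' -> no
  'fed' -> no
Matching words: []
Count: 0

0


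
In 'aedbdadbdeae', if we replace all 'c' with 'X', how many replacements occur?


re.sub('c', 'X', text) replaces every occurrence of 'c' with 'X'.
Text: 'aedbdadbdeae'
Scanning for 'c':
Total replacements: 0

0


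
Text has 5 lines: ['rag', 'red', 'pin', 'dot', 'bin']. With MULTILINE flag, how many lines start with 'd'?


With MULTILINE flag, ^ matches the start of each line.
Lines: ['rag', 'red', 'pin', 'dot', 'bin']
Checking which lines start with 'd':
  Line 1: 'rag' -> no
  Line 2: 'red' -> no
  Line 3: 'pin' -> no
  Line 4: 'dot' -> MATCH
  Line 5: 'bin' -> no
Matching lines: ['dot']
Count: 1

1


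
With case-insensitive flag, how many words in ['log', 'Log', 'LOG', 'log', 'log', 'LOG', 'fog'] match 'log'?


Case-insensitive matching: compare each word's lowercase form to 'log'.
  'log' -> lower='log' -> MATCH
  'Log' -> lower='log' -> MATCH
  'LOG' -> lower='log' -> MATCH
  'log' -> lower='log' -> MATCH
  'log' -> lower='log' -> MATCH
  'LOG' -> lower='log' -> MATCH
  'fog' -> lower='fog' -> no
Matches: ['log', 'Log', 'LOG', 'log', 'log', 'LOG']
Count: 6

6


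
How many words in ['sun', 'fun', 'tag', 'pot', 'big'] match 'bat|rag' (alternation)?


Alternation 'bat|rag' matches either 'bat' or 'rag'.
Checking each word:
  'sun' -> no
  'fun' -> no
  'tag' -> no
  'pot' -> no
  'big' -> no
Matches: []
Count: 0

0


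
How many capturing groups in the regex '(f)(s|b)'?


To count capturing groups, count each '(' that starts a group.
Pattern: '(f)(s|b)'
Walking through the pattern:
  Position 0: '(' -> group #1
  Position 3: '(' -> group #2
Total capturing groups: 2

2


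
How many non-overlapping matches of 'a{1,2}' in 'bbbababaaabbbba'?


Pattern 'a{1,2}' matches between 1 and 2 consecutive a's (greedy).
String: 'bbbababaaabbbba'
Finding runs of a's and applying greedy matching:
  Run at pos 3: 'a' (length 1)
  Run at pos 5: 'a' (length 1)
  Run at pos 7: 'aaa' (length 3)
  Run at pos 14: 'a' (length 1)
Matches: ['a', 'a', 'aa', 'a', 'a']
Count: 5

5


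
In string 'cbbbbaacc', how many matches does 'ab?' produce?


Pattern 'ab?' matches 'a' optionally followed by 'b'.
String: 'cbbbbaacc'
Scanning left to right for 'a' then checking next char:
  Match 1: 'a' (a not followed by b)
  Match 2: 'a' (a not followed by b)
Total matches: 2

2


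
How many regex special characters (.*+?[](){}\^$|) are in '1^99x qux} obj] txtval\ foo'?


Regex special characters are: . * + ? [ ] ( ) { } \ ^ $ |
Scanning '1^99x qux} obj] txtval\ foo':
  pos 1: '^' -> SPECIAL
  pos 9: '}' -> SPECIAL
  pos 14: ']' -> SPECIAL
  pos 22: '\' -> SPECIAL
Special chars found: ['^', '}', ']', '\\']
Total: 4

4


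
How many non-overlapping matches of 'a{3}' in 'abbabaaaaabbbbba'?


Pattern 'a{3}' matches exactly 3 consecutive a's (greedy, non-overlapping).
String: 'abbabaaaaabbbbba'
Scanning for runs of a's:
  Run at pos 0: 'a' (length 1) -> 0 match(es)
  Run at pos 3: 'a' (length 1) -> 0 match(es)
  Run at pos 5: 'aaaaa' (length 5) -> 1 match(es)
  Run at pos 15: 'a' (length 1) -> 0 match(es)
Matches found: ['aaa']
Total: 1

1


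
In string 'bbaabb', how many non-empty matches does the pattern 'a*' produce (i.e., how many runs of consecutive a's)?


Pattern 'a*' matches zero or more a's. We want non-empty runs of consecutive a's.
String: 'bbaabb'
Walking through the string to find runs of a's:
  Run 1: positions 2-3 -> 'aa'
Non-empty runs found: ['aa']
Count: 1

1


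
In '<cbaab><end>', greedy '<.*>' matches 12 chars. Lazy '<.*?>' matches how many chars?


Greedy '<.*>' tries to match as MUCH as possible.
Lazy '<.*?>' tries to match as LITTLE as possible.

String: '<cbaab><end>'
Greedy '<.*>' starts at first '<' and extends to the LAST '>': '<cbaab><end>' (12 chars)
Lazy '<.*?>' starts at first '<' and stops at the FIRST '>': '<cbaab>' (7 chars)

7


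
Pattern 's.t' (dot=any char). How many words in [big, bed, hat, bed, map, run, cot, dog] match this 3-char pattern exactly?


Pattern 's.t' means: starts with 's', any single char, ends with 't'.
Checking each word (must be exactly 3 chars):
  'big' (len=3): no
  'bed' (len=3): no
  'hat' (len=3): no
  'bed' (len=3): no
  'map' (len=3): no
  'run' (len=3): no
  'cot' (len=3): no
  'dog' (len=3): no
Matching words: []
Total: 0

0


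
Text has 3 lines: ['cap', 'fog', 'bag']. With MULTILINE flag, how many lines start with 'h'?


With MULTILINE flag, ^ matches the start of each line.
Lines: ['cap', 'fog', 'bag']
Checking which lines start with 'h':
  Line 1: 'cap' -> no
  Line 2: 'fog' -> no
  Line 3: 'bag' -> no
Matching lines: []
Count: 0

0


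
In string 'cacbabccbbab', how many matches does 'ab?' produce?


Pattern 'ab?' matches 'a' optionally followed by 'b'.
String: 'cacbabccbbab'
Scanning left to right for 'a' then checking next char:
  Match 1: 'a' (a not followed by b)
  Match 2: 'ab' (a followed by b)
  Match 3: 'ab' (a followed by b)
Total matches: 3

3


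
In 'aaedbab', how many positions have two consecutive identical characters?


Looking for consecutive identical characters in 'aaedbab':
  pos 0-1: 'a' vs 'a' -> MATCH ('aa')
  pos 1-2: 'a' vs 'e' -> different
  pos 2-3: 'e' vs 'd' -> different
  pos 3-4: 'd' vs 'b' -> different
  pos 4-5: 'b' vs 'a' -> different
  pos 5-6: 'a' vs 'b' -> different
Consecutive identical pairs: ['aa']
Count: 1

1


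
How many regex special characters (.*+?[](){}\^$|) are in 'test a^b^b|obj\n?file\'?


Regex special characters are: . * + ? [ ] ( ) { } \ ^ $ |
Scanning 'test a^b^b|obj\n?file\':
  pos 6: '^' -> SPECIAL
  pos 8: '^' -> SPECIAL
  pos 10: '|' -> SPECIAL
  pos 14: '\' -> SPECIAL
  pos 16: '?' -> SPECIAL
  pos 21: '\' -> SPECIAL
Special chars found: ['^', '^', '|', '\\', '?', '\\']
Total: 6

6


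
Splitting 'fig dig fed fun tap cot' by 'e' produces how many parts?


Splitting by 'e' breaks the string at each occurrence of the separator.
Text: 'fig dig fed fun tap cot'
Parts after split:
  Part 1: 'fig dig f'
  Part 2: 'd fun tap cot'
Total parts: 2

2


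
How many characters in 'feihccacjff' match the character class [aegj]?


Character class [aegj] matches any of: {a, e, g, j}
Scanning string 'feihccacjff' character by character:
  pos 0: 'f' -> no
  pos 1: 'e' -> MATCH
  pos 2: 'i' -> no
  pos 3: 'h' -> no
  pos 4: 'c' -> no
  pos 5: 'c' -> no
  pos 6: 'a' -> MATCH
  pos 7: 'c' -> no
  pos 8: 'j' -> MATCH
  pos 9: 'f' -> no
  pos 10: 'f' -> no
Total matches: 3

3


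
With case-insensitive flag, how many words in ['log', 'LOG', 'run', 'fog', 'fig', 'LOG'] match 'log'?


Case-insensitive matching: compare each word's lowercase form to 'log'.
  'log' -> lower='log' -> MATCH
  'LOG' -> lower='log' -> MATCH
  'run' -> lower='run' -> no
  'fog' -> lower='fog' -> no
  'fig' -> lower='fig' -> no
  'LOG' -> lower='log' -> MATCH
Matches: ['log', 'LOG', 'LOG']
Count: 3

3


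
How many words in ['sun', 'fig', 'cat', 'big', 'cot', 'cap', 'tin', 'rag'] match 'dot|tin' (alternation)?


Alternation 'dot|tin' matches either 'dot' or 'tin'.
Checking each word:
  'sun' -> no
  'fig' -> no
  'cat' -> no
  'big' -> no
  'cot' -> no
  'cap' -> no
  'tin' -> MATCH
  'rag' -> no
Matches: ['tin']
Count: 1

1


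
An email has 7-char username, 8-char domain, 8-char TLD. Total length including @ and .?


An email address has format: username@domain.tld
Username length: 7
'@' character: 1
Domain length: 8
'.' character: 1
TLD length: 8
Total = 7 + 1 + 8 + 1 + 8 = 25

25


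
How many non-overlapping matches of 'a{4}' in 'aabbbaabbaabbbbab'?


Pattern 'a{4}' matches exactly 4 consecutive a's (greedy, non-overlapping).
String: 'aabbbaabbaabbbbab'
Scanning for runs of a's:
  Run at pos 0: 'aa' (length 2) -> 0 match(es)
  Run at pos 5: 'aa' (length 2) -> 0 match(es)
  Run at pos 9: 'aa' (length 2) -> 0 match(es)
  Run at pos 15: 'a' (length 1) -> 0 match(es)
Matches found: []
Total: 0

0


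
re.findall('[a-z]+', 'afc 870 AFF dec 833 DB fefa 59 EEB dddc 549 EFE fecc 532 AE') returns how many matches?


Pattern '[a-z]+' finds one or more lowercase letters.
Text: 'afc 870 AFF dec 833 DB fefa 59 EEB dddc 549 EFE fecc 532 AE'
Scanning for matches:
  Match 1: 'afc'
  Match 2: 'dec'
  Match 3: 'fefa'
  Match 4: 'dddc'
  Match 5: 'fecc'
Total matches: 5

5


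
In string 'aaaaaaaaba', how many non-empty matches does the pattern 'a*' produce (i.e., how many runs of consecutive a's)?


Pattern 'a*' matches zero or more a's. We want non-empty runs of consecutive a's.
String: 'aaaaaaaaba'
Walking through the string to find runs of a's:
  Run 1: positions 0-7 -> 'aaaaaaaa'
  Run 2: positions 9-9 -> 'a'
Non-empty runs found: ['aaaaaaaa', 'a']
Count: 2

2


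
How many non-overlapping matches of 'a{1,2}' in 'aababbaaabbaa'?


Pattern 'a{1,2}' matches between 1 and 2 consecutive a's (greedy).
String: 'aababbaaabbaa'
Finding runs of a's and applying greedy matching:
  Run at pos 0: 'aa' (length 2)
  Run at pos 3: 'a' (length 1)
  Run at pos 6: 'aaa' (length 3)
  Run at pos 11: 'aa' (length 2)
Matches: ['aa', 'a', 'aa', 'a', 'aa']
Count: 5

5


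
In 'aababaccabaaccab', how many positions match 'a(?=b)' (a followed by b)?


Lookahead 'a(?=b)' matches 'a' only when followed by 'b'.
String: 'aababaccabaaccab'
Checking each position where char is 'a':
  pos 0: 'a' -> no (next='a')
  pos 1: 'a' -> MATCH (next='b')
  pos 3: 'a' -> MATCH (next='b')
  pos 5: 'a' -> no (next='c')
  pos 8: 'a' -> MATCH (next='b')
  pos 10: 'a' -> no (next='a')
  pos 11: 'a' -> no (next='c')
  pos 14: 'a' -> MATCH (next='b')
Matching positions: [1, 3, 8, 14]
Count: 4

4


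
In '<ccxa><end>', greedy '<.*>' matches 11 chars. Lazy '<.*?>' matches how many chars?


Greedy '<.*>' tries to match as MUCH as possible.
Lazy '<.*?>' tries to match as LITTLE as possible.

String: '<ccxa><end>'
Greedy '<.*>' starts at first '<' and extends to the LAST '>': '<ccxa><end>' (11 chars)
Lazy '<.*?>' starts at first '<' and stops at the FIRST '>': '<ccxa>' (6 chars)

6


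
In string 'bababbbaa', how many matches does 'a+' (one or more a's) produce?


Pattern 'a+' matches one or more consecutive a's.
String: 'bababbbaa'
Scanning for runs of a:
  Match 1: 'a' (length 1)
  Match 2: 'a' (length 1)
  Match 3: 'aa' (length 2)
Total matches: 3

3


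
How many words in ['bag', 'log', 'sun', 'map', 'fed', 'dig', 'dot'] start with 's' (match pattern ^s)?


Pattern ^s anchors to start of word. Check which words begin with 's':
  'bag' -> no
  'log' -> no
  'sun' -> MATCH (starts with 's')
  'map' -> no
  'fed' -> no
  'dig' -> no
  'dot' -> no
Matching words: ['sun']
Count: 1

1


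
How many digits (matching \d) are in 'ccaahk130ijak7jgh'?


\d matches any digit 0-9.
Scanning 'ccaahk130ijak7jgh':
  pos 6: '1' -> DIGIT
  pos 7: '3' -> DIGIT
  pos 8: '0' -> DIGIT
  pos 13: '7' -> DIGIT
Digits found: ['1', '3', '0', '7']
Total: 4

4


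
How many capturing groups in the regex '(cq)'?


To count capturing groups, count each '(' that starts a group.
Pattern: '(cq)'
Walking through the pattern:
  Position 0: '(' -> group #1
Total capturing groups: 1

1


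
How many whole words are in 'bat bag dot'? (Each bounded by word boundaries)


Word boundaries (\b) mark the start/end of each word.
Text: 'bat bag dot'
Splitting by whitespace:
  Word 1: 'bat'
  Word 2: 'bag'
  Word 3: 'dot'
Total whole words: 3

3


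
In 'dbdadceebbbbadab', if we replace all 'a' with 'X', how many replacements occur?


re.sub('a', 'X', text) replaces every occurrence of 'a' with 'X'.
Text: 'dbdadceebbbbadab'
Scanning for 'a':
  pos 3: 'a' -> replacement #1
  pos 12: 'a' -> replacement #2
  pos 14: 'a' -> replacement #3
Total replacements: 3

3


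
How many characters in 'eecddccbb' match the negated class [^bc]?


Negated class [^bc] matches any char NOT in {b, c}
Scanning 'eecddccbb':
  pos 0: 'e' -> MATCH
  pos 1: 'e' -> MATCH
  pos 2: 'c' -> no (excluded)
  pos 3: 'd' -> MATCH
  pos 4: 'd' -> MATCH
  pos 5: 'c' -> no (excluded)
  pos 6: 'c' -> no (excluded)
  pos 7: 'b' -> no (excluded)
  pos 8: 'b' -> no (excluded)
Total matches: 4

4


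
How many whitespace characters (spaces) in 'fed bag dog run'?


\s matches whitespace characters (spaces, tabs, etc.).
Text: 'fed bag dog run'
This text has 4 words separated by spaces.
Number of spaces = number of words - 1 = 4 - 1 = 3

3


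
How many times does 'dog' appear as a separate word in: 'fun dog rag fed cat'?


Scanning each word for exact match 'dog':
  Word 1: 'fun' -> no
  Word 2: 'dog' -> MATCH
  Word 3: 'rag' -> no
  Word 4: 'fed' -> no
  Word 5: 'cat' -> no
Total matches: 1

1


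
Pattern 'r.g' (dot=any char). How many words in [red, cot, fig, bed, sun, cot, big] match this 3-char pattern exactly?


Pattern 'r.g' means: starts with 'r', any single char, ends with 'g'.
Checking each word (must be exactly 3 chars):
  'red' (len=3): no
  'cot' (len=3): no
  'fig' (len=3): no
  'bed' (len=3): no
  'sun' (len=3): no
  'cot' (len=3): no
  'big' (len=3): no
Matching words: []
Total: 0

0


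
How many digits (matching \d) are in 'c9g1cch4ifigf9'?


\d matches any digit 0-9.
Scanning 'c9g1cch4ifigf9':
  pos 1: '9' -> DIGIT
  pos 3: '1' -> DIGIT
  pos 7: '4' -> DIGIT
  pos 13: '9' -> DIGIT
Digits found: ['9', '1', '4', '9']
Total: 4

4


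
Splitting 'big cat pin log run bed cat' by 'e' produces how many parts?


Splitting by 'e' breaks the string at each occurrence of the separator.
Text: 'big cat pin log run bed cat'
Parts after split:
  Part 1: 'big cat pin log run b'
  Part 2: 'd cat'
Total parts: 2

2


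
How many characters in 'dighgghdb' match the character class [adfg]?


Character class [adfg] matches any of: {a, d, f, g}
Scanning string 'dighgghdb' character by character:
  pos 0: 'd' -> MATCH
  pos 1: 'i' -> no
  pos 2: 'g' -> MATCH
  pos 3: 'h' -> no
  pos 4: 'g' -> MATCH
  pos 5: 'g' -> MATCH
  pos 6: 'h' -> no
  pos 7: 'd' -> MATCH
  pos 8: 'b' -> no
Total matches: 5

5


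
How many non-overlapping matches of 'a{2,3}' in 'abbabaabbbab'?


Pattern 'a{2,3}' matches between 2 and 3 consecutive a's (greedy).
String: 'abbabaabbbab'
Finding runs of a's and applying greedy matching:
  Run at pos 0: 'a' (length 1)
  Run at pos 3: 'a' (length 1)
  Run at pos 5: 'aa' (length 2)
  Run at pos 10: 'a' (length 1)
Matches: ['aa']
Count: 1

1


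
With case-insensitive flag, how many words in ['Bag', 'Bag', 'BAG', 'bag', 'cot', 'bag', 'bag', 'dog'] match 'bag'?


Case-insensitive matching: compare each word's lowercase form to 'bag'.
  'Bag' -> lower='bag' -> MATCH
  'Bag' -> lower='bag' -> MATCH
  'BAG' -> lower='bag' -> MATCH
  'bag' -> lower='bag' -> MATCH
  'cot' -> lower='cot' -> no
  'bag' -> lower='bag' -> MATCH
  'bag' -> lower='bag' -> MATCH
  'dog' -> lower='dog' -> no
Matches: ['Bag', 'Bag', 'BAG', 'bag', 'bag', 'bag']
Count: 6

6


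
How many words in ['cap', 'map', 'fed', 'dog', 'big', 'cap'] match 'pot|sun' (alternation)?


Alternation 'pot|sun' matches either 'pot' or 'sun'.
Checking each word:
  'cap' -> no
  'map' -> no
  'fed' -> no
  'dog' -> no
  'big' -> no
  'cap' -> no
Matches: []
Count: 0

0


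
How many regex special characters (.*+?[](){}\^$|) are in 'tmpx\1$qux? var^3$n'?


Regex special characters are: . * + ? [ ] ( ) { } \ ^ $ |
Scanning 'tmpx\1$qux? var^3$n':
  pos 4: '\' -> SPECIAL
  pos 6: '$' -> SPECIAL
  pos 10: '?' -> SPECIAL
  pos 15: '^' -> SPECIAL
  pos 17: '$' -> SPECIAL
Special chars found: ['\\', '$', '?', '^', '$']
Total: 5

5


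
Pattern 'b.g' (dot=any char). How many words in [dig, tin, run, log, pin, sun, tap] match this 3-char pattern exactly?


Pattern 'b.g' means: starts with 'b', any single char, ends with 'g'.
Checking each word (must be exactly 3 chars):
  'dig' (len=3): no
  'tin' (len=3): no
  'run' (len=3): no
  'log' (len=3): no
  'pin' (len=3): no
  'sun' (len=3): no
  'tap' (len=3): no
Matching words: []
Total: 0

0


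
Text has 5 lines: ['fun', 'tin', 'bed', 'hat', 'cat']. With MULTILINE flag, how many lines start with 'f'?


With MULTILINE flag, ^ matches the start of each line.
Lines: ['fun', 'tin', 'bed', 'hat', 'cat']
Checking which lines start with 'f':
  Line 1: 'fun' -> MATCH
  Line 2: 'tin' -> no
  Line 3: 'bed' -> no
  Line 4: 'hat' -> no
  Line 5: 'cat' -> no
Matching lines: ['fun']
Count: 1

1


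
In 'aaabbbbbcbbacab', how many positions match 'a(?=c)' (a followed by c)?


Lookahead 'a(?=c)' matches 'a' only when followed by 'c'.
String: 'aaabbbbbcbbacab'
Checking each position where char is 'a':
  pos 0: 'a' -> no (next='a')
  pos 1: 'a' -> no (next='a')
  pos 2: 'a' -> no (next='b')
  pos 11: 'a' -> MATCH (next='c')
  pos 13: 'a' -> no (next='b')
Matching positions: [11]
Count: 1

1


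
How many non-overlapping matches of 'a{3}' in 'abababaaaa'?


Pattern 'a{3}' matches exactly 3 consecutive a's (greedy, non-overlapping).
String: 'abababaaaa'
Scanning for runs of a's:
  Run at pos 0: 'a' (length 1) -> 0 match(es)
  Run at pos 2: 'a' (length 1) -> 0 match(es)
  Run at pos 4: 'a' (length 1) -> 0 match(es)
  Run at pos 6: 'aaaa' (length 4) -> 1 match(es)
Matches found: ['aaa']
Total: 1

1
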